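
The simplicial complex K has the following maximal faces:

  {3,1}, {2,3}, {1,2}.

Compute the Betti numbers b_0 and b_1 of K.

b_0 = 1, b_1 = 1.

Take the total order 1 < 2 < 3 on the vertex set. Then K (dimension 1) consists of the simplices:

  0-simplices (3): [1], [2], [3]
  1-simplices (3): [1,2], [1,3], [2,3]

giving chain groups C_0 ≅ Z^3, C_1 ≅ Z^3.

The boundary map ∂_1: C_1 → C_0 sends each edge [p,q] (with p < q) to q − p.
The resulting 3×3 matrix has rank 2, and its Smith normal form has invariant factors (1,1).

From H_k ≅ ker(∂_k) / im(∂_{k+1}) we obtain:

  H_0: rank C_0 − rank ∂_1 = 3 − 2 = 1, and the invariant factors of ∂_1 are all 1, so H_0 ≅ Z.
  H_1: rank ker ∂_1 − rank ∂_2 = (3 − 2) − 0 = 1, and there is no ∂_2, so H_1 ≅ Z.

As a check, the Euler characteristic is 3 − 3 = 0, which agrees with 1 − 1 = 0.

Hence the Betti numbers are b_0 = 1, b_1 = 1.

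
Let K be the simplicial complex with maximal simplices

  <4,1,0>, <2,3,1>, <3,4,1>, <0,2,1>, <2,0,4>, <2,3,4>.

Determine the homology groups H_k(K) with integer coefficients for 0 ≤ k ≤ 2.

Fix the vertex order 0 < 1 < 2 < 3 < 4 and write every simplex with vertices in increasing order. Then dim K = 2 and the simplices of K are:

  0-simplices (5): [0], [1], [2], [3], [4]
  1-simplices (9): [0,1], [0,2], [0,4], [1,2], [1,3], [1,4], [2,3], [2,4], [3,4]
  2-simplices (6): [0,1,2], [0,1,4], [0,2,4], [1,2,3], [1,3,4], [2,3,4]

giving chain groups C_0 ≅ Z^5, C_1 ≅ Z^9, C_2 ≅ Z^6.

Boundary ∂_1: C_1 → C_0 sends each edge [p,q] (with p < q) to q − p. For instance
  ∂[2,4] = [4] − [2].
The resulting 5×9 matrix has rank 4, and its Smith normal form has invariant factors (1,1,1,1).

Boundary ∂_2: C_2 → C_1 sends each 2-simplex [p,q,r] to [q,r] − [p,r] + [p,q]. For instance
  ∂[0,1,2] = [1,2] − [0,2] + [0,1],
  ∂[1,2,3] = [2,3] − [1,3] + [1,2].
This gives a 9×6 integer matrix of rank 5; reducing to Smith normal form yields diagonal entries (1,1,1,1,1).

Computing H_k = (kernel of ∂_k) / (image of ∂_{k+1}):

  H_0: rank C_0 − rank ∂_1 = 5 − 4 = 1, and the invariant factors of ∂_1 are all 1, so H_0 = Z.
  H_1: rank ker ∂_1 − rank ∂_2 = (9 − 4) − 5 = 0, and the invariant factors of ∂_2 are all 1, so H_1 = 0.
  H_2: rank ker ∂_2 − rank ∂_3 = (6 − 5) − 0 = 1, and there is no ∂_3, so H_2 = Z.

As a check, the Euler characteristic is 5 − 9 + 6 = 2, which agrees with 1 − 0 + 1 = 2.

H_0 ≅ Z,  H_1 = 0,  H_2 ≅ Z.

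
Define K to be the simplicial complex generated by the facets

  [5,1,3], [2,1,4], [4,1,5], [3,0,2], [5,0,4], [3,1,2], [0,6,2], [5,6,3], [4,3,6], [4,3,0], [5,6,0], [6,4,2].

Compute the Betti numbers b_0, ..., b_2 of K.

b_0 = 1, b_1 = 0, b_2 = 0.

Take the total order 0 < 1 < 2 < 3 < 4 < 5 < 6 on the vertex set. Then K (dimension 2) consists of the simplices:

  0-simplices (7): [0], [1], [2], [3], [4], [5], [6]
  1-simplices (18): [0,2], [0,3], [0,4], [0,5], [0,6], [1,2], [1,3], [1,4], [1,5], [2,3], [2,4], [2,6], [3,4], [3,5], [3,6], [4,5], [4,6], [5,6]
  2-simplices (12): [0,2,3], [0,2,6], [0,3,4], [0,4,5], [0,5,6], [1,2,3], [1,2,4], [1,3,5], [1,4,5], [2,4,6], [3,4,6], [3,5,6]

so the chain groups are C_0 ≅ Z^7, C_1 ≅ Z^18, C_2 ≅ Z^12.

Boundary ∂_1: C_1 → C_0 maps an edge to its endpoints' difference, ∂[p,q] = q − p.
This gives a 7×18 integer matrix of rank 6; reducing to Smith normal form yields diagonal entries (1,1,1,1,1,1).

Boundary ∂_2: C_2 → C_1 acts by ∂[p,q,r] = [q,r] − [p,r] + [p,q]. For instance
  ∂[1,4,5] = [4,5] − [1,5] + [1,4],
  ∂[3,5,6] = [5,6] − [3,6] + [3,5].
This gives a 18×12 integer matrix of rank 12; reducing to Smith normal form yields diagonal entries (1,1,1,1,1,1,1,1,1,1,1,2).

From H_k ≅ ker(∂_k) / im(∂_{k+1}) we obtain:

  H_0: rank C_0 − rank ∂_1 = 7 − 6 = 1, and the invariant factors of ∂_1 are all 1, so H_0 ≅ Z.
  H_1: rank ker ∂_1 − rank ∂_2 = (18 − 6) − 12 = 0, and ∂_2 has invariant factor 2 > 1, so H_1 ≅ Z/2.
  H_2: rank ker ∂_2 − rank ∂_3 = (12 − 12) − 0 = 0, and there is no ∂_3, so H_2 ≅ 0.

(K is a triangulation of the real projective plane RP^2.)

Hence the Betti numbers are b_0 = 1, b_1 = 0, b_2 = 0.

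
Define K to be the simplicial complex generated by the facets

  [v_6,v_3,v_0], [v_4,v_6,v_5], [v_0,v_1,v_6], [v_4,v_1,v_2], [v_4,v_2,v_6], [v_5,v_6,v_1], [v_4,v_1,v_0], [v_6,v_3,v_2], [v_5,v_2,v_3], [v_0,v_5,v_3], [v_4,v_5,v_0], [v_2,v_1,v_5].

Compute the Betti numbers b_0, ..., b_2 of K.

K has 7 vertices, 18 edges, 12 triangles.
rank ∂_0 = 0, rank ∂_1 = 6 ⇒ b_0 = 7 − 0 − 6 = 1; all invariant factors of ∂_1 are 1 so no torsion. So H_0 = Z.
rank ∂_1 = 6, rank ∂_2 = 12 ⇒ b_1 = 18 − 6 − 12 = 0; ∂_2 has invariant factor(s) [2] giving torsion. So H_1 = Z_2.
rank ∂_2 = 12, rank ∂_3 = 0 ⇒ b_2 = 12 − 12 − 0 = 0. So H_2 = 0.

b_0 = 1, b_1 = 0, b_2 = 0.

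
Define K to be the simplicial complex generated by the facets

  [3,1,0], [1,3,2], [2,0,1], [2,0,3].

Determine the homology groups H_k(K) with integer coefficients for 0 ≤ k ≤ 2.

H_0 = Z,  H_1 = 0,  H_2 = Z.

Order the vertices as 0 < 1 < 2 < 3. Listing each simplex with vertices in this order, K has dimension 2 with simplices:

  0-simplices (4): [0], [1], [2], [3]
  1-simplices (6): [0,1], [0,2], [0,3], [1,2], [1,3], [2,3]
  2-simplices (4): [0,1,2], [0,1,3], [0,2,3], [1,2,3]

giving chain groups C_0 ≅ Z^4, C_1 ≅ Z^6, C_2 ≅ Z^4.

The boundary map ∂_1: C_1 → C_0 is given by ∂[p,q] = [q] − [p]. For instance
  ∂[2,3] = [3] − [2].
As a 4×6 matrix over Z this has rank 3, with invariant factors (1,1,1).

The boundary map ∂_2: C_2 → C_1 maps a triangle to the signed sum of its edges. For instance
  ∂[0,2,3] = [2,3] − [0,3] + [0,2],
  ∂[0,1,2] = [1,2] − [0,2] + [0,1].
The 6×4 boundary matrix has rank 3 and Smith normal form diag(1,1,1).

Reading off H_k = ker ∂_k / im ∂_{k+1}:

  H_0: rank C_0 − rank ∂_1 = 4 − 3 = 1, and the invariant factors of ∂_1 are all 1, so H_0 = Z.
  H_1: rank ker ∂_1 − rank ∂_2 = (6 − 3) − 3 = 0, and the invariant factors of ∂_2 are all 1, so H_1 = 0.
  H_2: rank ker ∂_2 − rank ∂_3 = (4 − 3) − 0 = 1, and there is no ∂_3, so H_2 = Z.

(K is a triangulation of the 2-sphere S^2.)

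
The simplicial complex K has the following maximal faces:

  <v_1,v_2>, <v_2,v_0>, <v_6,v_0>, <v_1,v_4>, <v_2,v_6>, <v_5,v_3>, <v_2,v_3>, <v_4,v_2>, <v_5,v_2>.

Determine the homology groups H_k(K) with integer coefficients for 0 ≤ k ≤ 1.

Order the vertices as v_0 < v_1 < v_2 < v_3 < v_4 < v_5 < v_6. Listing each simplex with vertices in this order, K has dimension 1 with simplices:

  0-simplices (7): [v_0], [v_1], [v_2], [v_3], [v_4], [v_5], [v_6]
  1-simplices (9): [v_0,v_2], [v_0,v_6], [v_1,v_2], [v_1,v_4], [v_2,v_3], [v_2,v_4], [v_2,v_5], [v_2,v_6], [v_3,v_5]

so the chain groups are C_0 ≅ Z^7, C_1 ≅ Z^9.

Boundary ∂_1: C_1 → C_0 maps an edge to its endpoints' difference, ∂[p,q] = q − p. For instance
  ∂[v_0,v_2] = [v_2] − [v_0].
The resulting 7×9 matrix has rank 6, and its Smith normal form has invariant factors (1,1,1,1,1,1).

Now H_k = ker ∂_k / im ∂_{k+1}, so:

  H_0: rank C_0 − rank ∂_1 = 7 − 6 = 1, and the invariant factors of ∂_1 are all 1, so H_0 = Z.
  H_1: rank ker ∂_1 − rank ∂_2 = (9 − 6) − 0 = 3, and there is no ∂_2, so H_1 = Z^3.

H_0 = Z,  H_1 = Z^3.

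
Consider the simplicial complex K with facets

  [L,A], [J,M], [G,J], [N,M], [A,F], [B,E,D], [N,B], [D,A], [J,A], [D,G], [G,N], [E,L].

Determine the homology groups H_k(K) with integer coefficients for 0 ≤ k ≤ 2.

We work with the vertex ordering A < B < D < E < F < G < J < L < M < N. The simplices of K, each written with vertices in increasing order, are:

  0-simplices (10): A, B, D, E, F, G, J, L, M, N
  1-simplices (14): AD, AF, AJ, AL, BD, BE, BN, DE, DG, EL, GJ, GN, JM, MN
  2-simplices (1): BDE

giving chain groups C_0 ≅ Z^10, C_1 ≅ Z^14, C_2 ≅ Z^1.

The boundary map ∂_1: C_1 → C_0 is given by ∂[p,q] = [q] − [p].
The 10×14 boundary matrix has rank 9 and Smith normal form diag(1,1,1,1,1,1,1,1,1).

∂_2: C_2 → C_1 acts by ∂[p,q,r] = [q,r] − [p,r] + [p,q]. For instance
  ∂BDE = DE − BE + BD.
The resulting 14×1 matrix has rank 1, and its Smith normal form has invariant factors (1).

Computing H_k = (kernel of ∂_k) / (image of ∂_{k+1}):

  H_0: rank C_0 − rank ∂_1 = 10 − 9 = 1, and the invariant factors of ∂_1 are all 1, so H_0 = Z.
  H_1: rank ker ∂_1 − rank ∂_2 = (14 − 9) − 1 = 4, and the invariant factors of ∂_2 are all 1, so H_1 = Z^4.
  H_2: rank ker ∂_2 − rank ∂_3 = (1 − 1) − 0 = 0, and there is no ∂_3, so H_2 = 0.

H_0 ≅ Z,  H_1 ≅ Z^4,  H_2 = 0.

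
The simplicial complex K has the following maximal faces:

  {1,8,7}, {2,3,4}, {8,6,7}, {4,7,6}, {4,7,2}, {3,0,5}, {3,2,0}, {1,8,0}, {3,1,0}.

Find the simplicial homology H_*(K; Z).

We work with the vertex ordering 0 < 1 < 2 < 3 < 4 < 5 < 6 < 7 < 8. The simplices of K, each written with vertices in increasing order, are:

  0-simplices (9): [0], [1], [2], [3], [4], [5], [6], [7], [8]
  1-simplices (18): [0,1], [0,2], [0,3], [0,5], [0,8], [1,3], [1,7], [1,8], [2,3], [2,4], [2,7], [3,4], [3,5], [4,6], [4,7], [6,7], [6,8], [7,8]
  2-simplices (9): [0,1,3], [0,1,8], [0,2,3], [0,3,5], [1,7,8], [2,3,4], [2,4,7], [4,6,7], [6,7,8]

Hence C_0 ≅ Z^9, C_1 ≅ Z^18, C_2 ≅ Z^9.

Boundary ∂_1: C_1 → C_0 is given by ∂[p,q] = [q] − [p]. For instance
  ∂[1,7] = [7] − [1].
This gives a 9×18 integer matrix of rank 8; reducing to Smith normal form yields diagonal entries (1,1,1,1,1,1,1,1).

The boundary map ∂_2: C_2 → C_1 maps a triangle to the signed sum of its edges. For instance
  ∂[6,7,8] = [7,8] − [6,8] + [6,7],
  ∂[2,3,4] = [3,4] − [2,4] + [2,3].
The resulting 18×9 matrix has rank 9, and its Smith normal form has invariant factors (1,1,1,1,1,1,1,1,1).

From H_k ≅ ker(∂_k) / im(∂_{k+1}) we obtain:

  H_0: rank C_0 − rank ∂_1 = 9 − 8 = 1, and the invariant factors of ∂_1 are all 1, so H_0 ≅ Z.
  H_1: rank ker ∂_1 − rank ∂_2 = (18 − 8) − 9 = 1, and the invariant factors of ∂_2 are all 1, so H_1 ≅ Z.
  H_2: rank ker ∂_2 − rank ∂_3 = (9 − 9) − 0 = 0, and there is no ∂_3, so H_2 ≅ 0.

H_0 = Z,  H_1 = Z,  H_2 = 0.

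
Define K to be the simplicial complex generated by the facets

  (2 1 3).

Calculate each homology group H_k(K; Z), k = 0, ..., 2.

K has 3 vertices, 3 edges, 1 triangle.
rank ∂_0 = 0, rank ∂_1 = 2 ⇒ b_0 = 3 − 0 − 2 = 1; all invariant factors of ∂_1 are 1 so no torsion. So H_0 = Z.
rank ∂_1 = 2, rank ∂_2 = 1 ⇒ b_1 = 3 − 2 − 1 = 0; all invariant factors of ∂_2 are 1 so no torsion. So H_1 = 0.
rank ∂_2 = 1, rank ∂_3 = 0 ⇒ b_2 = 1 − 1 − 0 = 0. So H_2 = 0.

H_0 ≅ Z,  H_1 = 0,  H_2 = 0.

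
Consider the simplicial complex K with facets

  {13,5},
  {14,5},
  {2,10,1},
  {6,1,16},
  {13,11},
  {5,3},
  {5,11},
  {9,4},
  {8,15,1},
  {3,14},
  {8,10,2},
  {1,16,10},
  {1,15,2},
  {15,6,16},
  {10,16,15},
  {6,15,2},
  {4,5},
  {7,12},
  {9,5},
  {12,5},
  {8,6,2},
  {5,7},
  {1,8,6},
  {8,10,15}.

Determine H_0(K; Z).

H_0 ≅ Z^2.

We work with the vertex ordering 1 < 2 < 3 < 4 < 5 < 6 < 7 < 8 < 9 < 10 < 11 < 12 < 13 < 14 < 15 < 16. The simplices of K, each written with vertices in increasing order, are:

  0-simplices (16): [1], [2], [3], [4], [5], [6], [7], [8], [9], [10], [11], [12], [13], [14], [15], [16]
  1-simplices (30): (30 of them)
  2-simplices (12): [1,2,10], [1,2,15], [1,6,8], [1,6,16], [1,8,15], [1,10,16], [2,6,8], [2,6,15], [2,8,10], [6,15,16], [8,10,15], [10,15,16]

giving chain groups C_0 ≅ Z^16, C_1 ≅ Z^30, C_2 ≅ Z^12.

∂_1: C_1 → C_0 is given by ∂[p,q] = [q] − [p].
The resulting 16×30 matrix has rank 14, and its Smith normal form has invariant factors (1,1,1,1,1,1,1,1,1,1,1,1,1,1).

Boundary ∂_2: C_2 → C_1 acts by ∂[p,q,r] = [q,r] − [p,r] + [p,q]. For instance
  ∂[2,8,10] = [8,10] − [2,10] + [2,8],
  ∂[6,15,16] = [15,16] − [6,16] + [6,15].
This gives a 30×12 integer matrix of rank 12; reducing to Smith normal form yields diagonal entries (1,1,1,1,1,1,1,1,1,1,1,2).

From H_k ≅ ker(∂_k) / im(∂_{k+1}) we obtain:

  H_0: rank C_0 − rank ∂_1 = 16 − 14 = 2, and the invariant factors of ∂_1 are all 1, so H_0 ≅ Z^2.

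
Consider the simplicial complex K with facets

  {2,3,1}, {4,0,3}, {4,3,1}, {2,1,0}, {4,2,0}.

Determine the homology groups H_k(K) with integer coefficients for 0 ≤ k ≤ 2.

Take the total order 0 < 1 < 2 < 3 < 4 on the vertex set. Then K (dimension 2) consists of the simplices:

  0-simplices (5): [0], [1], [2], [3], [4]
  1-simplices (10): [0,1], [0,2], [0,3], [0,4], [1,2], [1,3], [1,4], [2,3], [2,4], [3,4]
  2-simplices (5): [0,1,2], [0,2,4], [0,3,4], [1,2,3], [1,3,4]

giving chain groups C_0 ≅ Z^5, C_1 ≅ Z^10, C_2 ≅ Z^5.

∂_1: C_1 → C_0 maps an edge to its endpoints' difference, ∂[p,q] = q − p. For instance
  ∂[0,2] = [2] − [0].
The 5×10 boundary matrix has rank 4 and Smith normal form diag(1,1,1,1).

Boundary ∂_2: C_2 → C_1 acts by ∂[p,q,r] = [q,r] − [p,r] + [p,q]. For instance
  ∂[1,2,3] = [2,3] − [1,3] + [1,2],
  ∂[0,2,4] = [2,4] − [0,4] + [0,2].
The 10×5 boundary matrix has rank 5 and Smith normal form diag(1,1,1,1,1).

Now H_k = ker ∂_k / im ∂_{k+1}, so:

  H_0: rank C_0 − rank ∂_1 = 5 − 4 = 1, and the invariant factors of ∂_1 are all 1, so H_0 ≅ Z.
  H_1: rank ker ∂_1 − rank ∂_2 = (10 − 4) − 5 = 1, and the invariant factors of ∂_2 are all 1, so H_1 ≅ Z.
  H_2: rank ker ∂_2 − rank ∂_3 = (5 − 5) − 0 = 0, and there is no ∂_3, so H_2 ≅ 0.

H_0 ≅ Z,  H_1 ≅ Z,  H_2 = 0.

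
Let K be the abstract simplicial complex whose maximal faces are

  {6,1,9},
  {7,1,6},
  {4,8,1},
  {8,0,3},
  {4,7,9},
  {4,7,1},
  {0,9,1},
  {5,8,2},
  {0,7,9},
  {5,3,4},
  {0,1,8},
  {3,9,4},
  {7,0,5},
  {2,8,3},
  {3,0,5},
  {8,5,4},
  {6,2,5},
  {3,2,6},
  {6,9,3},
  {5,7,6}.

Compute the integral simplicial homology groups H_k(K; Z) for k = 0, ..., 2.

H_0 = Z,  H_1 = Z ⊕ Z_2,  H_2 = 0.

Order the vertices as 0 < 1 < 2 < 3 < 4 < 5 < 6 < 7 < 8 < 9. Listing each simplex with vertices in this order, K has dimension 2 with simplices:

  0-simplices (10): [0], [1], [2], [3], [4], [5], [6], [7], [8], [9]
  1-simplices (30): (30 of them)
  2-simplices (20): (20 of them)

Hence C_0 ≅ Z^10, C_1 ≅ Z^30, C_2 ≅ Z^20.

∂_1: C_1 → C_0 maps an edge to its endpoints' difference, ∂[p,q] = q − p. For instance
  ∂[1,7] = [7] − [1].
As a 10×30 matrix over Z this has rank 9, with invariant factors (1,1,1,1,1,1,1,1,1).

∂_2: C_2 → C_1 maps a triangle to the signed sum of its edges. For instance
  ∂[1,6,9] = [6,9] − [1,9] + [1,6],
  ∂[2,3,6] = [3,6] − [2,6] + [2,3].
The resulting 30×20 matrix has rank 20, and its Smith normal form has invariant factors (1,1,1,1,1,1,1,1,1,1,1,1,1,1,1,1,1,1,1,2).

Now H_k = ker ∂_k / im ∂_{k+1}, so:

  H_0: rank C_0 − rank ∂_1 = 10 − 9 = 1, and the invariant factors of ∂_1 are all 1, so H_0 = Z.
  H_1: rank ker ∂_1 − rank ∂_2 = (30 − 9) − 20 = 1, and ∂_2 has invariant factor 2 > 1, so H_1 = Z ⊕ Z_2.
  H_2: rank ker ∂_2 − rank ∂_3 = (20 − 20) − 0 = 0, and there is no ∂_3, so H_2 = 0.

As a check, the Euler characteristic is 10 − 30 + 20 = 0, which agrees with 1 − 1 + 0 = 0.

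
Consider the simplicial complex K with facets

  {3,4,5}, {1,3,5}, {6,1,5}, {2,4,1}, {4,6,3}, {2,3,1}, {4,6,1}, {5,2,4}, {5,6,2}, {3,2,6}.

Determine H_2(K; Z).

Take the total order 1 < 2 < 3 < 4 < 5 < 6 on the vertex set. Then K (dimension 2) consists of the simplices:

  0-simplices (6): [1], [2], [3], [4], [5], [6]
  1-simplices (15): [1,2], [1,3], [1,4], [1,5], [1,6], [2,3], [2,4], [2,5], [2,6], [3,4], [3,5], [3,6], [4,5], [4,6], [5,6]
  2-simplices (10): [1,2,3], [1,2,4], [1,3,5], [1,4,6], [1,5,6], [2,3,6], [2,4,5], [2,5,6], [3,4,5], [3,4,6]

giving chain groups C_0 ≅ Z^6, C_1 ≅ Z^15, C_2 ≅ Z^10.

The boundary map ∂_1: C_1 → C_0 is given by ∂[p,q] = [q] − [p]. For instance
  ∂[1,3] = [3] − [1].
As a 6×15 matrix over Z this has rank 5, with invariant factors (1,1,1,1,1).

∂_2: C_2 → C_1 sends each 2-simplex [p,q,r] to [q,r] − [p,r] + [p,q]. For instance
  ∂[1,4,6] = [4,6] − [1,6] + [1,4],
  ∂[2,5,6] = [5,6] − [2,6] + [2,5].
This gives a 15×10 integer matrix of rank 10; reducing to Smith normal form yields diagonal entries (1,1,1,1,1,1,1,1,1,2).

From H_k ≅ ker(∂_k) / im(∂_{k+1}) we obtain:

  H_2: rank ker ∂_2 − rank ∂_3 = (10 − 10) − 0 = 0, and there is no ∂_3, so H_2 = 0.

(K is a triangulation of the real projective plane RP^2.)

H_2 ≅ 0.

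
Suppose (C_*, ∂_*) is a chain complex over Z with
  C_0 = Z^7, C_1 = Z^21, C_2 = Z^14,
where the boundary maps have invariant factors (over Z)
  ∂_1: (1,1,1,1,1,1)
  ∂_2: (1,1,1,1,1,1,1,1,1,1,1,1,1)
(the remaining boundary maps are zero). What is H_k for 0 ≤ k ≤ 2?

H_0: b_0 = 7 − 0 − 6 = 1; torsion from ∂_1 factors > 1: none. So H_0 ≅ Z.
H_1: b_1 = 21 − 6 − 13 = 2; torsion from ∂_2 factors > 1: none. So H_1 ≅ Z^2.
H_2: b_2 = 14 − 13 − 0 = 1; torsion from ∂_3 factors > 1: none. So H_2 ≅ Z.

H_0 ≅ Z,  H_1 ≅ Z^2,  H_2 ≅ Z.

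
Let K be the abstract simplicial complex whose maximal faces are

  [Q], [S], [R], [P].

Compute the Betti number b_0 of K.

b_0 = 4.

Fix the vertex order P < Q < R < S and write every simplex with vertices in increasing order. Then dim K = 0 and the simplices of K are:

  0-simplices (4): P, Q, R, S

giving chain groups C_0 ≅ Z^4.

Now H_k = ker ∂_k / im ∂_{k+1}, so:

  H_0: rank C_0 − rank ∂_1 = 4 − 0 = 4, and there is no ∂_1, so H_0 = Z^4.

Hence the Betti numbers are b_0 = 4.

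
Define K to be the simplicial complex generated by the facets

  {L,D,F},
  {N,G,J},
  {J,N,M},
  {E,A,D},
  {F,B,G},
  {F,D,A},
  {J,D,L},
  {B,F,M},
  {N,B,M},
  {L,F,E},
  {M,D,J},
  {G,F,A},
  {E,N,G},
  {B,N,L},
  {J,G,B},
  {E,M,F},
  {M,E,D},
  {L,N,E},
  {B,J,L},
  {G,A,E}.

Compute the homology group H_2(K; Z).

H_2 = 0.

Fix the vertex order A < B < D < E < F < G < J < L < M < N and write every simplex with vertices in increasing order. Then dim K = 2 and the simplices of K are:

  0-simplices (10): A, B, D, E, F, G, J, L, M, N
  1-simplices (30): AD, AE, AF, AG, BF, BG, BJ, BL, BM, BN, DE, DF, DJ, DL, DM, EF, EG, EL, EM, EN, FG, FL, FM, GJ, GN, JL, JM, JN, LN, MN
  2-simplices (20): ADE, ADF, AEG, AFG, BFG, BFM, BGJ, BJL, BLN, BMN, DEM, DFL, DJL, DJM, EFL, EFM, EGN, ELN, GJN, JMN

Hence C_0 ≅ Z^10, C_1 ≅ Z^30, C_2 ≅ Z^20.

∂_1: C_1 → C_0 maps an edge to its endpoints' difference, ∂[p,q] = q − p. For instance
  ∂AF = F − A.
As a 10×30 matrix over Z this has rank 9, with invariant factors (1,1,1,1,1,1,1,1,1).

∂_2: C_2 → C_1 acts by ∂[p,q,r] = [q,r] − [p,r] + [p,q]. For instance
  ∂ADE = DE − AE + AD,
  ∂DJL = JL − DL + DJ.
The 30×20 boundary matrix has rank 20 and Smith normal form diag(1,1,1,1,1,1,1,1,1,1,1,1,1,1,1,1,1,1,1,2).

Now H_k = ker ∂_k / im ∂_{k+1}, so:

  H_2: rank ker ∂_2 − rank ∂_3 = (20 − 20) − 0 = 0, and there is no ∂_3, so H_2 ≅ 0.

(K is a triangulation of the Klein bottle.)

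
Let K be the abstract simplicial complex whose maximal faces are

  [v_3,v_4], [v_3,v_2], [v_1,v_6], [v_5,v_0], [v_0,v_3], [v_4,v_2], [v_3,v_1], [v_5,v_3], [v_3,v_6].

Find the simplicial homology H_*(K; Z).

We work with the vertex ordering v_0 < v_1 < v_2 < v_3 < v_4 < v_5 < v_6. The simplices of K, each written with vertices in increasing order, are:

  0-simplices (7): [v_0], [v_1], [v_2], [v_3], [v_4], [v_5], [v_6]
  1-simplices (9): [v_0,v_3], [v_0,v_5], [v_1,v_3], [v_1,v_6], [v_2,v_3], [v_2,v_4], [v_3,v_4], [v_3,v_5], [v_3,v_6]

so the chain groups are C_0 ≅ Z^7, C_1 ≅ Z^9.

Boundary ∂_1: C_1 → C_0 maps an edge to its endpoints' difference, ∂[p,q] = q − p.
The resulting 7×9 matrix has rank 6, and its Smith normal form has invariant factors (1,1,1,1,1,1).

Reading off H_k = ker ∂_k / im ∂_{k+1}:

  H_0: rank C_0 − rank ∂_1 = 7 − 6 = 1, and the invariant factors of ∂_1 are all 1, so H_0 ≅ Z.
  H_1: rank ker ∂_1 − rank ∂_2 = (9 − 6) − 0 = 3, and there is no ∂_2, so H_1 ≅ Z^3.

H_0 ≅ Z,  H_1 ≅ Z^3.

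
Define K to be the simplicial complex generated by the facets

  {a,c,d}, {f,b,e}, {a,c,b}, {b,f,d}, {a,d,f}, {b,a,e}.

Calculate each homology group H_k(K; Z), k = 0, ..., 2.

H_0 = Z,  H_1 = Z,  H_2 = 0.

Take the total order a < b < c < d < e < f on the vertex set. Then K (dimension 2) consists of the simplices:

  0-simplices (6): a, b, c, d, e, f
  1-simplices (12): ab, ac, ad, ae, af, bc, bd, be, bf, cd, df, ef
  2-simplices (6): abc, abe, acd, adf, bdf, bef

giving chain groups C_0 ≅ Z^6, C_1 ≅ Z^12, C_2 ≅ Z^6.

The boundary map ∂_1: C_1 → C_0 sends each edge [p,q] (with p < q) to q − p.
This gives a 6×12 integer matrix of rank 5; reducing to Smith normal form yields diagonal entries (1,1,1,1,1).

The boundary map ∂_2: C_2 → C_1 sends each 2-simplex [p,q,r] to [q,r] − [p,r] + [p,q]. For instance
  ∂abe = be − ae + ab,
  ∂bdf = df − bf + bd.
As a 12×6 matrix over Z this has rank 6, with invariant factors (1,1,1,1,1,1).

Now H_k = ker ∂_k / im ∂_{k+1}, so:

  H_0: rank C_0 − rank ∂_1 = 6 − 5 = 1, and the invariant factors of ∂_1 are all 1, so H_0 = Z.
  H_1: rank ker ∂_1 − rank ∂_2 = (12 − 5) − 6 = 1, and the invariant factors of ∂_2 are all 1, so H_1 = Z.
  H_2: rank ker ∂_2 − rank ∂_3 = (6 − 6) − 0 = 0, and there is no ∂_3, so H_2 = 0.

(K is a triangulation of the cylinder S^1 x I.)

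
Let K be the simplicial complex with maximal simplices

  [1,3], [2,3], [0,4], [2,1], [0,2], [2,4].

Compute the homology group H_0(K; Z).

H_0 = Z.

We work with the vertex ordering 0 < 1 < 2 < 3 < 4. The simplices of K, each written with vertices in increasing order, are:

  0-simplices (5): [0], [1], [2], [3], [4]
  1-simplices (6): [0,2], [0,4], [1,2], [1,3], [2,3], [2,4]

Hence C_0 ≅ Z^5, C_1 ≅ Z^6.

The boundary map ∂_1: C_1 → C_0 sends each edge [p,q] (with p < q) to q − p.
As a 5×6 matrix over Z this has rank 4, with invariant factors (1,1,1,1).

From H_k ≅ ker(∂_k) / im(∂_{k+1}) we obtain:

  H_0: rank C_0 − rank ∂_1 = 5 − 4 = 1, and the invariant factors of ∂_1 are all 1, so H_0 = Z.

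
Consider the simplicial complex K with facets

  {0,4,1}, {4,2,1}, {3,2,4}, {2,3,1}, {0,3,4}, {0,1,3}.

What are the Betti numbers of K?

K has 5 vertices, 9 edges, 6 triangles.
rank ∂_0 = 0, rank ∂_1 = 4 ⇒ b_0 = 5 − 0 − 4 = 1; all invariant factors of ∂_1 are 1 so no torsion. So H_0 ≅ Z.
rank ∂_1 = 4, rank ∂_2 = 5 ⇒ b_1 = 9 − 4 − 5 = 0; all invariant factors of ∂_2 are 1 so no torsion. So H_1 ≅ 0.
rank ∂_2 = 5, rank ∂_3 = 0 ⇒ b_2 = 6 − 5 − 0 = 1. So H_2 ≅ Z.

b_0 = 1, b_1 = 0, b_2 = 1.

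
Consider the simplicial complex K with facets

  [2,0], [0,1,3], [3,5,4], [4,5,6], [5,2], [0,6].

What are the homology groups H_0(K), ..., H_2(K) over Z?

Take the total order 0 < 1 < 2 < 3 < 4 < 5 < 6 on the vertex set. Then K (dimension 2) consists of the simplices:

  0-simplices (7): [0], [1], [2], [3], [4], [5], [6]
  1-simplices (11): [0,1], [0,2], [0,3], [0,6], [1,3], [2,5], [3,4], [3,5], [4,5], [4,6], [5,6]
  2-simplices (3): [0,1,3], [3,4,5], [4,5,6]

giving chain groups C_0 ≅ Z^7, C_1 ≅ Z^11, C_2 ≅ Z^3.

∂_1: C_1 → C_0 maps an edge to its endpoints' difference, ∂[p,q] = q − p. For instance
  ∂[0,3] = [3] − [0].
This gives a 7×11 integer matrix of rank 6; reducing to Smith normal form yields diagonal entries (1,1,1,1,1,1).

The boundary map ∂_2: C_2 → C_1 maps a triangle to the signed sum of its edges. For instance
  ∂[0,1,3] = [1,3] − [0,3] + [0,1],
  ∂[3,4,5] = [4,5] − [3,5] + [3,4].
As a 11×3 matrix over Z this has rank 3, with invariant factors (1,1,1).

From H_k ≅ ker(∂_k) / im(∂_{k+1}) we obtain:

  H_0: rank C_0 − rank ∂_1 = 7 − 6 = 1, and the invariant factors of ∂_1 are all 1, so H_0 ≅ Z.
  H_1: rank ker ∂_1 − rank ∂_2 = (11 − 6) − 3 = 2, and the invariant factors of ∂_2 are all 1, so H_1 ≅ Z^2.
  H_2: rank ker ∂_2 − rank ∂_3 = (3 − 3) − 0 = 0, and there is no ∂_3, so H_2 ≅ 0.

As a check, the Euler characteristic is 7 − 11 + 3 = -1, which agrees with 1 − 2 + 0 = -1.

H_0 ≅ Z,  H_1 ≅ Z^2,  H_2 = 0.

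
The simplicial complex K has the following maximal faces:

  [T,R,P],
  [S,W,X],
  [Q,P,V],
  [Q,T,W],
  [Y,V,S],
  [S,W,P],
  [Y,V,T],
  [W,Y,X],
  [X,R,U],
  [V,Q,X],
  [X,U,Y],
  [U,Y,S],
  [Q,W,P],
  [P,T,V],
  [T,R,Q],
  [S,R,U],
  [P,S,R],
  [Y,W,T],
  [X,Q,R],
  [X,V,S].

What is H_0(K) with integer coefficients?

Take the total order P < Q < R < S < T < U < V < W < X < Y on the vertex set. Then K (dimension 2) consists of the simplices:

  0-simplices (10): P, Q, R, S, T, U, V, W, X, Y
  1-simplices (30): PQ, PR, PS, PT, PV, PW, QR, QT, QV, QW, QX, RS, RT, RU, RX, SU, SV, SW, SX, SY, TV, TW, TY, UX, UY, VX, VY, WX, WY, XY
  2-simplices (20): PQV, PQW, PRS, PRT, PSW, PTV, QRT, QRX, QTW, QVX, RSU, RUX, SUY, SVX, SVY, SWX, TVY, TWY, UXY, WXY

Hence C_0 ≅ Z^10, C_1 ≅ Z^30, C_2 ≅ Z^20.

Boundary ∂_1: C_1 → C_0 maps an edge to its endpoints' difference, ∂[p,q] = q − p. For instance
  ∂PT = T − P.
The resulting 10×30 matrix has rank 9, and its Smith normal form has invariant factors (1,1,1,1,1,1,1,1,1).

∂_2: C_2 → C_1 maps a triangle to the signed sum of its edges. For instance
  ∂RUX = UX − RX + RU,
  ∂QRX = RX − QX + QR.
This gives a 30×20 integer matrix of rank 20; reducing to Smith normal form yields diagonal entries (1,1,1,1,1,1,1,1,1,1,1,1,1,1,1,1,1,1,1,2).

From H_k ≅ ker(∂_k) / im(∂_{k+1}) we obtain:

  H_0: rank C_0 − rank ∂_1 = 10 − 9 = 1, and the invariant factors of ∂_1 are all 1, so H_0 ≅ Z.

H_0 = Z.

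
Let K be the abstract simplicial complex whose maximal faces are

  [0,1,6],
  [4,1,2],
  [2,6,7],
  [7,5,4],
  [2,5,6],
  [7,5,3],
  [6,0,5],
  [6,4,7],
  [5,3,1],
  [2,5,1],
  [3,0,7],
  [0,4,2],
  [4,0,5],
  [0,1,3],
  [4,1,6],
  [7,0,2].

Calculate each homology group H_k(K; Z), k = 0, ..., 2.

H_0 ≅ Z,  H_1 ≅ Z^2,  H_2 ≅ Z.

K has 8 vertices, 24 edges, 16 triangles.
rank ∂_0 = 0, rank ∂_1 = 7 ⇒ b_0 = 8 − 0 − 7 = 1; all invariant factors of ∂_1 are 1 so no torsion. So H_0 ≅ Z.
rank ∂_1 = 7, rank ∂_2 = 15 ⇒ b_1 = 24 − 7 − 15 = 2; all invariant factors of ∂_2 are 1 so no torsion. So H_1 ≅ Z^2.
rank ∂_2 = 15, rank ∂_3 = 0 ⇒ b_2 = 16 − 15 − 0 = 1. So H_2 ≅ Z.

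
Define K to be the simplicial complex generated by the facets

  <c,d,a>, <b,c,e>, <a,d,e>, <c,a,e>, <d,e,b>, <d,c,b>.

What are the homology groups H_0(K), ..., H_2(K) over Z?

K has 5 vertices, 9 edges, 6 triangles.
rank ∂_0 = 0, rank ∂_1 = 4 ⇒ b_0 = 5 − 0 − 4 = 1; all invariant factors of ∂_1 are 1 so no torsion. So H_0 = Z.
rank ∂_1 = 4, rank ∂_2 = 5 ⇒ b_1 = 9 − 4 − 5 = 0; all invariant factors of ∂_2 are 1 so no torsion. So H_1 = 0.
rank ∂_2 = 5, rank ∂_3 = 0 ⇒ b_2 = 6 − 5 − 0 = 1. So H_2 = Z.

H_0 = Z,  H_1 = 0,  H_2 = Z.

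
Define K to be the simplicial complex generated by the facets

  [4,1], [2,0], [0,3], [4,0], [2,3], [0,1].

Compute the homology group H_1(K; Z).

We work with the vertex ordering 0 < 1 < 2 < 3 < 4. The simplices of K, each written with vertices in increasing order, are:

  0-simplices (5): [0], [1], [2], [3], [4]
  1-simplices (6): [0,1], [0,2], [0,3], [0,4], [1,4], [2,3]

so the chain groups are C_0 ≅ Z^5, C_1 ≅ Z^6.

Boundary ∂_1: C_1 → C_0 sends each edge [p,q] (with p < q) to q − p. For instance
  ∂[0,1] = [1] − [0].
The 5×6 boundary matrix has rank 4 and Smith normal form diag(1,1,1,1).

From H_k ≅ ker(∂_k) / im(∂_{k+1}) we obtain:

  H_1: rank ker ∂_1 − rank ∂_2 = (6 − 4) − 0 = 2, and there is no ∂_2, so H_1 ≅ Z^2.

(K is a triangulation of a wedge of 2 circles.)

H_1 ≅ Z^2.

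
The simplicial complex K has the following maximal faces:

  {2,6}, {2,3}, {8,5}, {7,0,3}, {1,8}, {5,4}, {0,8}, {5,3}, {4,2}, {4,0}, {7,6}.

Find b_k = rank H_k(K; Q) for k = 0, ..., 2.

b_0 = 1, b_1 = 4, b_2 = 0.

Fix the vertex order 0 < 1 < 2 < 3 < 4 < 5 < 6 < 7 < 8 and write every simplex with vertices in increasing order. Then dim K = 2 and the simplices of K are:

  0-simplices (9): [0], [1], [2], [3], [4], [5], [6], [7], [8]
  1-simplices (13): [0,3], [0,4], [0,7], [0,8], [1,8], [2,3], [2,4], [2,6], [3,5], [3,7], [4,5], [5,8], [6,7]
  2-simplices (1): [0,3,7]

so the chain groups are C_0 ≅ Z^9, C_1 ≅ Z^13, C_2 ≅ Z^1.

Boundary ∂_1: C_1 → C_0 maps an edge to its endpoints' difference, ∂[p,q] = q − p. For instance
  ∂[0,4] = [4] − [0].
This gives a 9×13 integer matrix of rank 8; reducing to Smith normal form yields diagonal entries (1,1,1,1,1,1,1,1).

Boundary ∂_2: C_2 → C_1 maps a triangle to the signed sum of its edges. For instance
  ∂[0,3,7] = [3,7] − [0,7] + [0,3].
This gives a 13×1 integer matrix of rank 1; reducing to Smith normal form yields diagonal entries (1).

Computing H_k = (kernel of ∂_k) / (image of ∂_{k+1}):

  H_0: rank C_0 − rank ∂_1 = 9 − 8 = 1, and the invariant factors of ∂_1 are all 1, so H_0 = Z.
  H_1: rank ker ∂_1 − rank ∂_2 = (13 − 8) − 1 = 4, and the invariant factors of ∂_2 are all 1, so H_1 = Z^4.
  H_2: rank ker ∂_2 − rank ∂_3 = (1 − 1) − 0 = 0, and there is no ∂_3, so H_2 = 0.

As a check, the Euler characteristic is 9 − 13 + 1 = -3, which agrees with 1 − 4 + 0 = -3.

Hence the Betti numbers are b_0 = 1, b_1 = 4, b_2 = 0.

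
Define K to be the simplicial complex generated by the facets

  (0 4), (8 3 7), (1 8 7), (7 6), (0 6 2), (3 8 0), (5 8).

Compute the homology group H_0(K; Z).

K has 9 vertices, 13 edges, 4 triangles.
rank ∂_0 = 0, rank ∂_1 = 8 ⇒ b_0 = 9 − 0 − 8 = 1; all invariant factors of ∂_1 are 1 so no torsion. So H_0 ≅ Z.

H_0 = Z.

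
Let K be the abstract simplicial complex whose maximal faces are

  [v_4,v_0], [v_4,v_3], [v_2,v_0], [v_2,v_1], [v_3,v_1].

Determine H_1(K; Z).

Order the vertices as v_0 < v_1 < v_2 < v_3 < v_4. Listing each simplex with vertices in this order, K has dimension 1 with simplices:

  0-simplices (5): [v_0], [v_1], [v_2], [v_3], [v_4]
  1-simplices (5): [v_0,v_2], [v_0,v_4], [v_1,v_2], [v_1,v_3], [v_3,v_4]

Hence C_0 ≅ Z^5, C_1 ≅ Z^5.

Boundary ∂_1: C_1 → C_0 maps an edge to its endpoints' difference, ∂[p,q] = q − p. For instance
  ∂[v_1,v_3] = [v_3] − [v_1].
As a 5×5 matrix over Z this has rank 4, with invariant factors (1,1,1,1).

Reading off H_k = ker ∂_k / im ∂_{k+1}:

  H_1: rank ker ∂_1 − rank ∂_2 = (5 − 4) − 0 = 1, and there is no ∂_2, so H_1 ≅ Z.

H_1 = Z.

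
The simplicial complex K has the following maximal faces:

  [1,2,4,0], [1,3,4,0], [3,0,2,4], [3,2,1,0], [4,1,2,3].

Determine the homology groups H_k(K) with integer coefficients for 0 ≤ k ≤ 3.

H_0 ≅ Z,  H_1 = 0,  H_2 = 0,  H_3 ≅ Z.

Take the total order 0 < 1 < 2 < 3 < 4 on the vertex set. Then K (dimension 3) consists of the simplices:

  0-simplices (5): [0], [1], [2], [3], [4]
  1-simplices (10): [0,1], [0,2], [0,3], [0,4], [1,2], [1,3], [1,4], [2,3], [2,4], [3,4]
  2-simplices (10): [0,1,2], [0,1,3], [0,1,4], [0,2,3], [0,2,4], [0,3,4], [1,2,3], [1,2,4], [1,3,4], [2,3,4]
  3-simplices (5): [0,1,2,3], [0,1,2,4], [0,1,3,4], [0,2,3,4], [1,2,3,4]

Hence C_0 ≅ Z^5, C_1 ≅ Z^10, C_2 ≅ Z^10, C_3 ≅ Z^5.

Boundary ∂_1: C_1 → C_0 maps an edge to its endpoints' difference, ∂[p,q] = q − p. For instance
  ∂[2,3] = [3] − [2].
The 5×10 boundary matrix has rank 4 and Smith normal form diag(1,1,1,1).

∂_2: C_2 → C_1 acts by ∂[p,q,r] = [q,r] − [p,r] + [p,q]. For instance
  ∂[0,1,4] = [1,4] − [0,4] + [0,1],
  ∂[0,2,4] = [2,4] − [0,4] + [0,2].
The resulting 10×10 matrix has rank 6, and its Smith normal form has invariant factors (1,1,1,1,1,1).

The boundary map ∂_3: C_3 → C_2 sends each 3-simplex σ to the alternating sum Σ_i (−1)^i (σ with its i-th vertex removed). For instance
  ∂[0,2,3,4] = [2,3,4] − [0,3,4] + [0,2,4] − [0,2,3],
  ∂[1,2,3,4] = [2,3,4] − [1,3,4] + [1,2,4] − [1,2,3].
As a 10×5 matrix over Z this has rank 4, with invariant factors (1,1,1,1).

Reading off H_k = ker ∂_k / im ∂_{k+1}:

  H_0: rank C_0 − rank ∂_1 = 5 − 4 = 1, and the invariant factors of ∂_1 are all 1, so H_0 ≅ Z.
  H_1: rank ker ∂_1 − rank ∂_2 = (10 − 4) − 6 = 0, and the invariant factors of ∂_2 are all 1, so H_1 ≅ 0.
  H_2: rank ker ∂_2 − rank ∂_3 = (10 − 6) − 4 = 0, and the invariant factors of ∂_3 are all 1, so H_2 ≅ 0.
  H_3: rank ker ∂_3 − rank ∂_4 = (5 − 4) − 0 = 1, and there is no ∂_4, so H_3 ≅ Z.

(K is a triangulation of the 3-sphere S^3.)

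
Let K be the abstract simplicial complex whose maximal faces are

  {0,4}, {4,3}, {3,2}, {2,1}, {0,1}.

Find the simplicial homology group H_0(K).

Take the total order 0 < 1 < 2 < 3 < 4 on the vertex set. Then K (dimension 1) consists of the simplices:

  0-simplices (5): [0], [1], [2], [3], [4]
  1-simplices (5): [0,1], [0,4], [1,2], [2,3], [3,4]

so the chain groups are C_0 ≅ Z^5, C_1 ≅ Z^5.

∂_1: C_1 → C_0 maps an edge to its endpoints' difference, ∂[p,q] = q − p. For instance
  ∂[0,4] = [4] − [0].
As a 5×5 matrix over Z this has rank 4, with invariant factors (1,1,1,1).

Reading off H_k = ker ∂_k / im ∂_{k+1}:

  H_0: rank C_0 − rank ∂_1 = 5 − 4 = 1, and the invariant factors of ∂_1 are all 1, so H_0 ≅ Z.

H_0 ≅ Z.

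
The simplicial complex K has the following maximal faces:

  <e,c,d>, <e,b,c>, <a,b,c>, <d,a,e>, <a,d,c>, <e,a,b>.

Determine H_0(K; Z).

Order the vertices as a < b < c < d < e. Listing each simplex with vertices in this order, K has dimension 2 with simplices:

  0-simplices (5): a, b, c, d, e
  1-simplices (9): ab, ac, ad, ae, bc, be, cd, ce, de
  2-simplices (6): abc, abe, acd, ade, bce, cde

giving chain groups C_0 ≅ Z^5, C_1 ≅ Z^9, C_2 ≅ Z^6.

Boundary ∂_1: C_1 → C_0 sends each edge [p,q] (with p < q) to q − p. For instance
  ∂cd = d − c.
As a 5×9 matrix over Z this has rank 4, with invariant factors (1,1,1,1).

∂_2: C_2 → C_1 sends each 2-simplex [p,q,r] to [q,r] − [p,r] + [p,q]. For instance
  ∂cde = de − ce + cd,
  ∂bce = ce − be + bc.
The resulting 9×6 matrix has rank 5, and its Smith normal form has invariant factors (1,1,1,1,1).

Now H_k = ker ∂_k / im ∂_{k+1}, so:

  H_0: rank C_0 − rank ∂_1 = 5 − 4 = 1, and the invariant factors of ∂_1 are all 1, so H_0 ≅ Z.

H_0 ≅ Z.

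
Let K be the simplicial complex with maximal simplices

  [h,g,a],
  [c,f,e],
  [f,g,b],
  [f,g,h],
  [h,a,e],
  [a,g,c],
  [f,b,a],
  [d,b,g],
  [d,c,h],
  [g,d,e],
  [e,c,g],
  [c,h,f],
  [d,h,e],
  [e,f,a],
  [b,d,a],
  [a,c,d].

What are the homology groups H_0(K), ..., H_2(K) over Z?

H_0 = Z,  H_1 = Z^2,  H_2 = Z.

We work with the vertex ordering a < b < c < d < e < f < g < h. The simplices of K, each written with vertices in increasing order, are:

  0-simplices (8): a, b, c, d, e, f, g, h
  1-simplices (24): ab, ac, ad, ae, af, ag, ah, bd, bf, bg, cd, ce, cf, cg, ch, de, dg, dh, ef, eg, eh, fg, fh, gh
  2-simplices (16): abd, abf, acd, acg, aef, aeh, agh, bdg, bfg, cdh, cef, ceg, cfh, deg, deh, fgh

so the chain groups are C_0 ≅ Z^8, C_1 ≅ Z^24, C_2 ≅ Z^16.

∂_1: C_1 → C_0 maps an edge to its endpoints' difference, ∂[p,q] = q − p. For instance
  ∂ab = b − a.
As a 8×24 matrix over Z this has rank 7, with invariant factors (1,1,1,1,1,1,1).

The boundary map ∂_2: C_2 → C_1 sends each 2-simplex [p,q,r] to [q,r] − [p,r] + [p,q]. For instance
  ∂deg = eg − dg + de,
  ∂acg = cg − ag + ac.
This gives a 24×16 integer matrix of rank 15; reducing to Smith normal form yields diagonal entries (1,1,1,1,1,1,1,1,1,1,1,1,1,1,1).

Reading off H_k = ker ∂_k / im ∂_{k+1}:

  H_0: rank C_0 − rank ∂_1 = 8 − 7 = 1, and the invariant factors of ∂_1 are all 1, so H_0 = Z.
  H_1: rank ker ∂_1 − rank ∂_2 = (24 − 7) − 15 = 2, and the invariant factors of ∂_2 are all 1, so H_1 = Z^2.
  H_2: rank ker ∂_2 − rank ∂_3 = (16 − 15) − 0 = 1, and there is no ∂_3, so H_2 = Z.

(K is a triangulation of the torus T^2.)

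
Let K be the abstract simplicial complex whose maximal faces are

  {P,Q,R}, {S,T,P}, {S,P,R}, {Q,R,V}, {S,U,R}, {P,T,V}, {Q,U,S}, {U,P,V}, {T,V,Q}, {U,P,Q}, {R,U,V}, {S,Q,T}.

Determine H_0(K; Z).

Order the vertices as P < Q < R < S < T < U < V. Listing each simplex with vertices in this order, K has dimension 2 with simplices:

  0-simplices (7): P, Q, R, S, T, U, V
  1-simplices (18): PQ, PR, PS, PT, PU, PV, QR, QS, QT, QU, QV, RS, RU, RV, ST, SU, TV, UV
  2-simplices (12): PQR, PQU, PRS, PST, PTV, PUV, QRV, QST, QSU, QTV, RSU, RUV

so the chain groups are C_0 ≅ Z^7, C_1 ≅ Z^18, C_2 ≅ Z^12.

Boundary ∂_1: C_1 → C_0 maps an edge to its endpoints' difference, ∂[p,q] = q − p. For instance
  ∂SU = U − S.
The 7×18 boundary matrix has rank 6 and Smith normal form diag(1,1,1,1,1,1).

The boundary map ∂_2: C_2 → C_1 acts by ∂[p,q,r] = [q,r] − [p,r] + [p,q]. For instance
  ∂PQR = QR − PR + PQ,
  ∂PUV = UV − PV + PU.
This gives a 18×12 integer matrix of rank 12; reducing to Smith normal form yields diagonal entries (1,1,1,1,1,1,1,1,1,1,1,2).

Reading off H_k = ker ∂_k / im ∂_{k+1}:

  H_0: rank C_0 − rank ∂_1 = 7 − 6 = 1, and the invariant factors of ∂_1 are all 1, so H_0 ≅ Z.

(K is a triangulation of the real projective plane RP^2.)

H_0 ≅ Z.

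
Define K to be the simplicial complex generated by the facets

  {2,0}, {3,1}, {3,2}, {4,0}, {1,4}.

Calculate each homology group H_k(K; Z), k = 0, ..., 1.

We work with the vertex ordering 0 < 1 < 2 < 3 < 4. The simplices of K, each written with vertices in increasing order, are:

  0-simplices (5): [0], [1], [2], [3], [4]
  1-simplices (5): [0,2], [0,4], [1,3], [1,4], [2,3]

Hence C_0 ≅ Z^5, C_1 ≅ Z^5.

Boundary ∂_1: C_1 → C_0 is given by ∂[p,q] = [q] − [p].
The resulting 5×5 matrix has rank 4, and its Smith normal form has invariant factors (1,1,1,1).

Computing H_k = (kernel of ∂_k) / (image of ∂_{k+1}):

  H_0: rank C_0 − rank ∂_1 = 5 − 4 = 1, and the invariant factors of ∂_1 are all 1, so H_0 ≅ Z.
  H_1: rank ker ∂_1 − rank ∂_2 = (5 − 4) − 0 = 1, and there is no ∂_2, so H_1 ≅ Z.

H_0 = Z,  H_1 = Z.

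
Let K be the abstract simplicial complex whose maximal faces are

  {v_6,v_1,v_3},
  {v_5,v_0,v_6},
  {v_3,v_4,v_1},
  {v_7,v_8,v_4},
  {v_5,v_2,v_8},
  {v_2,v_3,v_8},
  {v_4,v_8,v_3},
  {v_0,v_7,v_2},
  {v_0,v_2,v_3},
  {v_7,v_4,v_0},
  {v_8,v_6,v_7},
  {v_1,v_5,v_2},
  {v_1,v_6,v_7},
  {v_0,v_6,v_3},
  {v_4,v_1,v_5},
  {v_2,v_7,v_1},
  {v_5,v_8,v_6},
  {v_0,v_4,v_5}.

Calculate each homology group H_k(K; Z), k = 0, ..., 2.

Fix the vertex order v_0 < v_1 < v_2 < v_3 < v_4 < v_5 < v_6 < v_7 < v_8 and write every simplex with vertices in increasing order. Then dim K = 2 and the simplices of K are:

  0-simplices (9): [v_0], [v_1], [v_2], [v_3], [v_4], [v_5], [v_6], [v_7], [v_8]
  1-simplices (27): (27 of them)
  2-simplices (18): (18 of them)

so the chain groups are C_0 ≅ Z^9, C_1 ≅ Z^27, C_2 ≅ Z^18.

∂_1: C_1 → C_0 sends each edge [p,q] (with p < q) to q − p. For instance
  ∂[v_4,v_5] = [v_5] − [v_4].
The 9×27 boundary matrix has rank 8 and Smith normal form diag(1,1,1,1,1,1,1,1).

∂_2: C_2 → C_1 acts by ∂[p,q,r] = [q,r] − [p,r] + [p,q]. For instance
  ∂[v_2,v_5,v_8] = [v_5,v_8] − [v_2,v_8] + [v_2,v_5],
  ∂[v_1,v_4,v_5] = [v_4,v_5] − [v_1,v_5] + [v_1,v_4].
This gives a 27×18 integer matrix of rank 17; reducing to Smith normal form yields diagonal entries (1,1,1,1,1,1,1,1,1,1,1,1,1,1,1,1,1).

Computing H_k = (kernel of ∂_k) / (image of ∂_{k+1}):

  H_0: rank C_0 − rank ∂_1 = 9 − 8 = 1, and the invariant factors of ∂_1 are all 1, so H_0 ≅ Z.
  H_1: rank ker ∂_1 − rank ∂_2 = (27 − 8) − 17 = 2, and the invariant factors of ∂_2 are all 1, so H_1 ≅ Z^2.
  H_2: rank ker ∂_2 − rank ∂_3 = (18 − 17) − 0 = 1, and there is no ∂_3, so H_2 ≅ Z.

H_0 = Z,  H_1 = Z^2,  H_2 = Z.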